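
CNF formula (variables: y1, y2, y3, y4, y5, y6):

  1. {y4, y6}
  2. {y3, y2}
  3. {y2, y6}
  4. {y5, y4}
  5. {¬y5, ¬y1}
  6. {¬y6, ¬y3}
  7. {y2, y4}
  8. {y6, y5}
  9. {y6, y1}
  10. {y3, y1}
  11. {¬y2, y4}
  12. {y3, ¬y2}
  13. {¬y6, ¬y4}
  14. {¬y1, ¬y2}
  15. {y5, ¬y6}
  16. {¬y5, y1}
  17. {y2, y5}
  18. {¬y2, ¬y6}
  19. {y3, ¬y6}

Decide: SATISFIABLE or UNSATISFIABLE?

UNSATISFIABLE

y6 = True:
  propagation gives y3=False; an empty clause results — contradiction.
y6 = False:
  propagation gives y4=True, y2=True, y5=True, y1=False; an empty clause results — contradiction.
Every branch closes, so no satisfying assignment exists.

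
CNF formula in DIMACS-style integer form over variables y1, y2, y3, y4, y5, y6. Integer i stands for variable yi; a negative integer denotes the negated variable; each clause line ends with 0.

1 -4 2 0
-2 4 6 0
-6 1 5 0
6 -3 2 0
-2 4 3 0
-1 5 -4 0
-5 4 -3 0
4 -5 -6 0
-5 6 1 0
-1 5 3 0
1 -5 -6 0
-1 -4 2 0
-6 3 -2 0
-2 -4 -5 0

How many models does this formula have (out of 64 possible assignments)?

6

The models are:
  y1=F y2=F y3=F y4=F y5=F y6=F
  y1=F y2=T y3=F y4=T y5=F y6=F
  y1=F y2=T y3=T y4=T y5=F y6=F
  y1=T y2=F y3=F y4=F y5=T y6=F
  y1=T y2=F y3=T y4=F y5=F y6=T
  y1=T y2=T y3=T y4=F y5=F y6=T
That's 6 in total.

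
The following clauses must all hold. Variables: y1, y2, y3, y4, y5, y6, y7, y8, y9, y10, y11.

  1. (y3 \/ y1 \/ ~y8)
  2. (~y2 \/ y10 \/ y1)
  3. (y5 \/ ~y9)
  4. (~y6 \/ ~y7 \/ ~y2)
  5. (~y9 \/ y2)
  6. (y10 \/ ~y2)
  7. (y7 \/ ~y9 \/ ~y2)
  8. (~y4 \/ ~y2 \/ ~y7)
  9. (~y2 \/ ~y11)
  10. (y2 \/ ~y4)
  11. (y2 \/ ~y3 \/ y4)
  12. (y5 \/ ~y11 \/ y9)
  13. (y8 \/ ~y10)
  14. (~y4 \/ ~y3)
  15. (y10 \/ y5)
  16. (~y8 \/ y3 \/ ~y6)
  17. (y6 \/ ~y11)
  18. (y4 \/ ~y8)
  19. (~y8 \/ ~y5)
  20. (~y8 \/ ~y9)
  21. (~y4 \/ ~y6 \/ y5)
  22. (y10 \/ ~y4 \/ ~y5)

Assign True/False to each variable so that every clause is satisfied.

y1 occurs only positively in the remaining clauses — set y1 = True.
y11 occurs only negated in the remaining clauses — set y11 = False.
Try y2 = False.
  then y9 is forced to False.
  then y4 is forced to False.
  then y3 is forced to False.
  then y8 is forced to False.
  then y10 is forced to False.
  then y5 is forced to True.
y6, y7 are now unconstrained; take y6 = True, y7 = True.
Check each clause:
  1. (~y8 \/ y1 \/ y3) — ~y8 is true.
  2. (y10 \/ ~y2 \/ y1) — y1 is true.
  3. (y5 \/ ~y9) — y5 is true.
  4. (~y6 \/ ~y7 \/ ~y2) — ~y2 is true.
  5. (y2 \/ ~y9) — ~y9 is true.
  6. (~y2 \/ y10) — ~y2 is true.
  7. (~y9 \/ y7 \/ ~y2) — y7 is true.
  8. (~y7 \/ ~y2 \/ ~y4) — ~y4 is true.
  9. (~y2 \/ ~y11) — ~y11 is true.
  10. (y2 \/ ~y4) — ~y4 is true.
  11. (y4 \/ ~y3 \/ y2) — ~y3 is true.
  12. (y5 \/ ~y11 \/ y9) — y5 is true.
  13. (~y10 \/ y8) — ~y10 is true.
  14. (~y3 \/ ~y4) — ~y4 is true.
  15. (y5 \/ y10) — y5 is true.
  16. (~y6 \/ y3 \/ ~y8) — ~y8 is true.
  17. (~y11 \/ y6) — ~y11 is true.
  18. (~y8 \/ y4) — ~y8 is true.
  19. (~y5 \/ ~y8) — ~y8 is true.
  20. (~y9 \/ ~y8) — ~y8 is true.
  21. (~y4 \/ ~y6 \/ y5) — ~y4 is true.
  22. (~y5 \/ y10 \/ ~y4) — ~y4 is true.

y1=True  y2=False  y3=False  y4=False  y5=True  y6=True  y7=True  y8=False  y9=False  y10=False  y11=False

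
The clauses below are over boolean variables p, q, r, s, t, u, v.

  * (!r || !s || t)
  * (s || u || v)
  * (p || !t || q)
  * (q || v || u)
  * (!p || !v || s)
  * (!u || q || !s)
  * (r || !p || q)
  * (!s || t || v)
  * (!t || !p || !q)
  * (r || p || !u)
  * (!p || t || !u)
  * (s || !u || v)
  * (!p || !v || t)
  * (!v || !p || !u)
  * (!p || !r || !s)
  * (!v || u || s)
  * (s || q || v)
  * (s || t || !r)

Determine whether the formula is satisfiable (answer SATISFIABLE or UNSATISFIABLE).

Try p = False.
Try q = True.
Try r = False.
  then u is forced to False.
The remaining clauses are satisfied by s = True, t = True, v = False.
Every clause has at least one true literal under this assignment.
So p = False, q = True, r = False, s = True, t = True, u = False, v = False is a satisfying assignment.

SATISFIABLE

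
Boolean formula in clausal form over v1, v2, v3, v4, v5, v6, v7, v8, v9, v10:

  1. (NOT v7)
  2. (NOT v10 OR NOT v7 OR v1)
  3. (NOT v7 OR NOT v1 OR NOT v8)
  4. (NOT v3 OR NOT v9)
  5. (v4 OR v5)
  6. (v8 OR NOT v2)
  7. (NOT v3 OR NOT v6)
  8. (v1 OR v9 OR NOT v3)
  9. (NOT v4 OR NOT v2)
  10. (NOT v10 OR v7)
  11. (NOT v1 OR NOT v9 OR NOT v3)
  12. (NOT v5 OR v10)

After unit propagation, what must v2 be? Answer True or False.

(NOT v7) is a unit clause: v7 = False.
In (NOT v10 OR v7), v7 is now false; NOT v10 must hold, so v10 = False.
(NOT v5 OR v10) with v10 = False leaves only NOT v5, so v5 = False.
From (v5 OR v4) and v5 = False: v4 = True.
In (NOT v2 OR NOT v4), NOT v4 is now false; NOT v2 must hold, so v2 = False.

False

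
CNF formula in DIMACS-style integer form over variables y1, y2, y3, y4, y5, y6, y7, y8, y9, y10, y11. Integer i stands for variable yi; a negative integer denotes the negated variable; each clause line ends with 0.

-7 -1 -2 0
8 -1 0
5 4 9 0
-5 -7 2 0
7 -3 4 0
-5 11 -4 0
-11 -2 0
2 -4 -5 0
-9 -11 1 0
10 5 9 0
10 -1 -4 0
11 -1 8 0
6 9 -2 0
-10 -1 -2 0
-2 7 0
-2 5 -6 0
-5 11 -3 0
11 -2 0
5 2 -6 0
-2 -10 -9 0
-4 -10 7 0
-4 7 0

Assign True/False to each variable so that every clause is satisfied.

y1 = False, y2 = False, y3 = True, y4 = True, y5 = False, y6 = False, y7 = True, y8 = False, y9 = True, y10 = False, y11 = False

Try y1 = False.
For the remaining variables, y2 = False, y3 = True, y4 = True, y5 = False, y6 = False, y7 = True, y8 = False, y9 = True, y10 = False, y11 = False works.
Every clause has at least one true literal under this assignment.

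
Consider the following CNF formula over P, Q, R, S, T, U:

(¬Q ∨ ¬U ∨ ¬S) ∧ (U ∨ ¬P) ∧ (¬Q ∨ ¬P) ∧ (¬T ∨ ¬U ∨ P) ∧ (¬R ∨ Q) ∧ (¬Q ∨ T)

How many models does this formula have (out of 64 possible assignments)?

14

Case analysis on Q and P:
  Q=T, P=T: a clause becomes empty — 0.
  Q=T, P=F: remaining (R,S,T,U) ∈ {(F,F,T,F); (F,T,T,F); (T,F,T,F); (T,T,T,F)} — 4.
  Q=F, P=T: remaining (R,S,T,U) ∈ {(F,F,F,T); (F,F,T,T); (F,T,F,T); (F,T,T,T)} — 4.
  Q=F, P=F: S free; 3 ways for (R,T,U) × 2^1 = 6.
Total: 0 + 4 + 4 + 6 = 14.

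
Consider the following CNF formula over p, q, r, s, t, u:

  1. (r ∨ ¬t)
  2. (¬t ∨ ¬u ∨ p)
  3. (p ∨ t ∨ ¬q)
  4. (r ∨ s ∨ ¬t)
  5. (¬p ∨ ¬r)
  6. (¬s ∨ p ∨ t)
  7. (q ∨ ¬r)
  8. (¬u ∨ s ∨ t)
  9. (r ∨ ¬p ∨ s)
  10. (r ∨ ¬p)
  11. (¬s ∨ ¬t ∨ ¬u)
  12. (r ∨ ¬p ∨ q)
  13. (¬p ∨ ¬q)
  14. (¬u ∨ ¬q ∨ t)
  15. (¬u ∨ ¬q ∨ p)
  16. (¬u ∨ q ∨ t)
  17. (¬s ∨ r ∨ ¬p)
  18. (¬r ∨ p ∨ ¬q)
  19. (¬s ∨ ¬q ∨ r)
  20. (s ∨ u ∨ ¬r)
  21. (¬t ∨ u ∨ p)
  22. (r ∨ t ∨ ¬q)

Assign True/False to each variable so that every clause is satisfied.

p=False  q=False  r=False  s=False  t=False  u=False

Check each clause:
  1. (¬t ∨ r) — ¬t is true.
  2. (¬t ∨ p ∨ ¬u) — ¬u is true.
  3. (t ∨ p ∨ ¬q) — ¬q is true.
  4. (¬t ∨ r ∨ s) — ¬t is true.
  5. (¬p ∨ ¬r) — ¬r is true.
  6. (t ∨ p ∨ ¬s) — ¬s is true.
  7. (q ∨ ¬r) — ¬r is true.
  8. (¬u ∨ t ∨ s) — ¬u is true.
  9. (¬p ∨ r ∨ s) — ¬p is true.
  10. (r ∨ ¬p) — ¬p is true.
  11. (¬s ∨ ¬t ∨ ¬u) — ¬u is true.
  12. (q ∨ r ∨ ¬p) — ¬p is true.
  13. (¬q ∨ ¬p) — ¬q is true.
  14. (t ∨ ¬q ∨ ¬u) — ¬u is true.
  15. (p ∨ ¬q ∨ ¬u) — ¬u is true.
  16. (q ∨ ¬u ∨ t) — ¬u is true.
  17. (r ∨ ¬s ∨ ¬p) — ¬s is true.
  18. (¬r ∨ p ∨ ¬q) — ¬r is true.
  19. (¬q ∨ r ∨ ¬s) — ¬s is true.
  20. (¬r ∨ u ∨ s) — ¬r is true.
  21. (u ∨ ¬t ∨ p) — ¬t is true.
  22. (r ∨ ¬q ∨ t) — ¬q is true.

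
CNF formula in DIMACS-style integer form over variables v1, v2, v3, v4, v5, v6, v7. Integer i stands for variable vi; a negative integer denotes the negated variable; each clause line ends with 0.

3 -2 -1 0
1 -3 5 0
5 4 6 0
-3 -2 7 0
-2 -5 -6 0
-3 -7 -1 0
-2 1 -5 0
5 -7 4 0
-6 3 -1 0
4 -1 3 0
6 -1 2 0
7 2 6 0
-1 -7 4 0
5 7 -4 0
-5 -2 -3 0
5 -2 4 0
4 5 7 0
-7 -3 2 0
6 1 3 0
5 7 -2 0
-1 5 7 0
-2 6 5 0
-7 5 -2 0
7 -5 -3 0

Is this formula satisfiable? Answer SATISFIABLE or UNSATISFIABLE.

Branch on v1: take v1 = False.
The remaining clauses are satisfied by v2 = False, v3 = False, v4 = True, v5 = True, v6 = True, v7 = True.
So v1=0, v2=0, v3=0, v4=1, v5=1, v6=1, v7=1 is a satisfying assignment.

SATISFIABLE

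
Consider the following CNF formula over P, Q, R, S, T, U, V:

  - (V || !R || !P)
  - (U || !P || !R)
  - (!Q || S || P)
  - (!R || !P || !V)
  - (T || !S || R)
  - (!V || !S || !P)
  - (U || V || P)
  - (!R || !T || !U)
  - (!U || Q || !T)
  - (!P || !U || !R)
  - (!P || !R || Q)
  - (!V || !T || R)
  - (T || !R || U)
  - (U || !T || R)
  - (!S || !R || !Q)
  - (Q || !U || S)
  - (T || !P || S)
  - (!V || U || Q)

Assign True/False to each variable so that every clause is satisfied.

P=F, Q=F, R=T, S=T, T=F, U=T, V=T

Set P = False and propagate.
Set Q = False and propagate.
The remaining clauses are satisfied by R = True, S = True, T = False, U = True, V = True.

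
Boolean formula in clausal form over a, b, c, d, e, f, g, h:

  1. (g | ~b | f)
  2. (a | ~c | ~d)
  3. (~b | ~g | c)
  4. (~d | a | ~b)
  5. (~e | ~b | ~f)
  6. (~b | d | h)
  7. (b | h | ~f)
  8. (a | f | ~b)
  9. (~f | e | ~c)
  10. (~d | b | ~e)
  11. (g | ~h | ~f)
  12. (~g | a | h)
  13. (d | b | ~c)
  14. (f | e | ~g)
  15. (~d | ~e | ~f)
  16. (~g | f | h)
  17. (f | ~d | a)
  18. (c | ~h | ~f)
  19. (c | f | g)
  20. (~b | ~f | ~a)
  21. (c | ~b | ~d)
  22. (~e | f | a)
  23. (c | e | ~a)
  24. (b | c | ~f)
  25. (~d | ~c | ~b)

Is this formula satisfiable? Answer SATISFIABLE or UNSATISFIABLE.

Branch on a: take a = True.
Set b = False and propagate.
For the remaining variables, c = True, d = True, e = False, f = False, g = False, h = False works.
So a = True, b = False, c = True, d = True, e = False, f = False, g = False, h = False is a satisfying assignment.

SATISFIABLE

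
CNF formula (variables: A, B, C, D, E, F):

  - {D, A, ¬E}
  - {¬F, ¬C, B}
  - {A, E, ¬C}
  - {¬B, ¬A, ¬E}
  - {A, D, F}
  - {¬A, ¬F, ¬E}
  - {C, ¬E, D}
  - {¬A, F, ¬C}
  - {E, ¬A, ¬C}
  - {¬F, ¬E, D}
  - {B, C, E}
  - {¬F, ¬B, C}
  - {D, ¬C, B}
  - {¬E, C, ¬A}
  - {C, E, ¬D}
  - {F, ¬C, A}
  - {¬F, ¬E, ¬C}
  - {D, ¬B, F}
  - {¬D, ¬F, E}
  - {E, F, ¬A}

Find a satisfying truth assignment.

A=F, B=F, C=F, D=T, E=T, F=T

Check each clause:
  1. {D, ¬E, A} — D is true.
  2. {B, ¬F, ¬C} — ¬C is true.
  3. {E, A, ¬C} — E is true.
  4. {¬A, ¬B, ¬E} — ¬A is true.
  5. {D, F, A} — D is true.
  6. {¬F, ¬E, ¬A} — ¬A is true.
  7. {C, D, ¬E} — D is true.
  8. {¬C, F, ¬A} — ¬C is true.
  9. {¬C, ¬A, E} — ¬C is true.
  10. {¬F, ¬E, D} — D is true.
  11. {B, C, E} — E is true.
  12. {C, ¬F, ¬B} — ¬B is true.
  13. {D, B, ¬C} — D is true.
  14. {C, ¬A, ¬E} — ¬A is true.
  15. {C, ¬D, E} — E is true.
  16. {A, F, ¬C} — ¬C is true.
  17. {¬E, ¬C, ¬F} — ¬C is true.
  18. {¬B, F, D} — D is true.
  19. {¬D, ¬F, E} — E is true.
  20. {¬A, E, F} — E is true.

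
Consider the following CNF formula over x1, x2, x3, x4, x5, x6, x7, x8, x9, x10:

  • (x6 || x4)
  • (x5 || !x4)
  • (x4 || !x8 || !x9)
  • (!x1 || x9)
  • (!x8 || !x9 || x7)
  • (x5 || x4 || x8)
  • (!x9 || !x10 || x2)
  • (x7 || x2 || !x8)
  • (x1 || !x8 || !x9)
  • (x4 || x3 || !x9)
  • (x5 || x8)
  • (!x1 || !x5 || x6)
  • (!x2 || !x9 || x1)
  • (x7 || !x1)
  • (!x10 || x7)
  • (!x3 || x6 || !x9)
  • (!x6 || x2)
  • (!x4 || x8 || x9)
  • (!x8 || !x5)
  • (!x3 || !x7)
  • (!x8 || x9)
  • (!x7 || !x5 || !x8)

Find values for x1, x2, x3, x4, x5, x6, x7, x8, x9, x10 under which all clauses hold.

x1=0, x2=1, x3=0, x4=0, x5=1, x6=1, x7=0, x8=0, x9=0, x10=0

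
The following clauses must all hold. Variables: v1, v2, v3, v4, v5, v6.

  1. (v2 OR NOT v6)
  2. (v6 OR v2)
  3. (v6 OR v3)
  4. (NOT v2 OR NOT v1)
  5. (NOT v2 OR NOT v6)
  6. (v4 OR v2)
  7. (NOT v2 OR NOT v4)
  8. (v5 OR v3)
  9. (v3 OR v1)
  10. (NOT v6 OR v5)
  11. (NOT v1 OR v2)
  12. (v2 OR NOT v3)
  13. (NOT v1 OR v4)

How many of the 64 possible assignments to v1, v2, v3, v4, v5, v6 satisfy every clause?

2

The models are:
  v1=F v2=T v3=T v4=F v5=F v6=F
  v1=F v2=T v3=T v4=F v5=T v6=F
That's 2 in total.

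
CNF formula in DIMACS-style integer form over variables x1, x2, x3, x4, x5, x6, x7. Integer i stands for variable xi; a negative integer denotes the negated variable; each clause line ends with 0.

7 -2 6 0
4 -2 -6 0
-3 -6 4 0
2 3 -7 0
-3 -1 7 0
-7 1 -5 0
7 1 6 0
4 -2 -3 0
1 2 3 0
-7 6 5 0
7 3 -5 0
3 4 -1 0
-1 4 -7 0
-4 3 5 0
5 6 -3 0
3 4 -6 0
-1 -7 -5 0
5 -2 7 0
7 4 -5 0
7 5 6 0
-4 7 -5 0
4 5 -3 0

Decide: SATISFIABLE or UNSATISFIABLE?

Branch on x1: take x1 = True.
Set x2 = True and propagate.
Set x3 = True and propagate.
  then x7 is forced to True.
  then x4 is forced to True.
  then x5 is forced to False.
  then x6 is forced to True.
So x1=True, x2=True, x3=True, x4=True, x5=False, x6=True, x7=True is a satisfying assignment.

SATISFIABLE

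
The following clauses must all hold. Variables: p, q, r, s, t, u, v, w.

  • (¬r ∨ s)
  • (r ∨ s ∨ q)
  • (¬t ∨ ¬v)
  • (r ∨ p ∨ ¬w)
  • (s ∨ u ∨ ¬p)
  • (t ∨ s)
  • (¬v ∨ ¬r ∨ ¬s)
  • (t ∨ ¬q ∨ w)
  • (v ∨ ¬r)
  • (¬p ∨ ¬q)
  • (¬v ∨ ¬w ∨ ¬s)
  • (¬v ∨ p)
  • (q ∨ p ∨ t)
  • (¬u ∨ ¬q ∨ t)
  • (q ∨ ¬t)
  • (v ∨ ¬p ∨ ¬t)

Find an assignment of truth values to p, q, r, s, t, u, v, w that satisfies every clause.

p = F, q = T, r = F, s = T, t = T, u = F, v = F, w = F

Try p = False.
  then v is forced to False.
  then r is forced to False.
  then w is forced to False.
For the remaining variables, q = True, s = True, t = True, u = False works.
Every clause has at least one true literal under this assignment.
Check each clause:
  1. (¬r ∨ s) — s is true.
  2. (r ∨ q ∨ s) — q is true.
  3. (¬t ∨ ¬v) — ¬v is true.
  4. (¬w ∨ p ∨ r) — ¬w is true.
  5. (u ∨ ¬p ∨ s) — s is true.
  6. (t ∨ s) — s is true.
  7. (¬s ∨ ¬r ∨ ¬v) — ¬v is true.
  8. (t ∨ ¬q ∨ w) — t is true.
  9. (v ∨ ¬r) — ¬r is true.
  10. (¬q ∨ ¬p) — ¬p is true.
  11. (¬w ∨ ¬v ∨ ¬s) — ¬w is true.
  12. (¬v ∨ p) — ¬v is true.
  13. (p ∨ q ∨ t) — q is true.
  14. (t ∨ ¬u ∨ ¬q) — ¬u is true.
  15. (q ∨ ¬t) — q is true.
  16. (¬t ∨ v ∨ ¬p) — ¬p is true.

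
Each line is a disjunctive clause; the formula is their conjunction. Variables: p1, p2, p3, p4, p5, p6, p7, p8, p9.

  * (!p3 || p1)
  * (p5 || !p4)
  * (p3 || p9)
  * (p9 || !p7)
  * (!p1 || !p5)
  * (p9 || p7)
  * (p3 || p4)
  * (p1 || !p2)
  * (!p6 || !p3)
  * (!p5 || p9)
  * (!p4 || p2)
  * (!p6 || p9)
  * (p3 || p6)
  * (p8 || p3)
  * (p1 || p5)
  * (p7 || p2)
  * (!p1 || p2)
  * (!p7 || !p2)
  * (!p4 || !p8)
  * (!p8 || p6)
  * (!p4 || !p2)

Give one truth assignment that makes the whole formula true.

p1=1, p2=1, p3=1, p4=0, p5=0, p6=0, p7=0, p8=0, p9=1

Pure literal: p9 appears only positively; assign p9 = True.
Try p1 = True.
  then p5 is forced to False.
  then p4 is forced to False.
  then p3 is forced to True.
  then p6 is forced to False.
  then p2 is forced to True.
  then p7 is forced to False.
  then p8 is forced to False.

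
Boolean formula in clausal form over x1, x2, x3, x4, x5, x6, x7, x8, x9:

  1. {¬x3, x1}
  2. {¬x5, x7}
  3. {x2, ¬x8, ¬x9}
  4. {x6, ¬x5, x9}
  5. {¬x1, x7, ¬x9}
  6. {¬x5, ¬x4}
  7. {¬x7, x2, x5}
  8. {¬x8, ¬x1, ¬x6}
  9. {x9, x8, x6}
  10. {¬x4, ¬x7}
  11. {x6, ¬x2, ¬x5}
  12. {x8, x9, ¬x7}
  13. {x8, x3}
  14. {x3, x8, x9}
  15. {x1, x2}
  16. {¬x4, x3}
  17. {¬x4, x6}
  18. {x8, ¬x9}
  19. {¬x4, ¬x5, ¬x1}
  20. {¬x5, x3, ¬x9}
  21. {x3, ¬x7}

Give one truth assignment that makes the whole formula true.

x1=T  x2=T  x3=T  x4=T  x5=F  x6=T  x7=F  x8=F  x9=F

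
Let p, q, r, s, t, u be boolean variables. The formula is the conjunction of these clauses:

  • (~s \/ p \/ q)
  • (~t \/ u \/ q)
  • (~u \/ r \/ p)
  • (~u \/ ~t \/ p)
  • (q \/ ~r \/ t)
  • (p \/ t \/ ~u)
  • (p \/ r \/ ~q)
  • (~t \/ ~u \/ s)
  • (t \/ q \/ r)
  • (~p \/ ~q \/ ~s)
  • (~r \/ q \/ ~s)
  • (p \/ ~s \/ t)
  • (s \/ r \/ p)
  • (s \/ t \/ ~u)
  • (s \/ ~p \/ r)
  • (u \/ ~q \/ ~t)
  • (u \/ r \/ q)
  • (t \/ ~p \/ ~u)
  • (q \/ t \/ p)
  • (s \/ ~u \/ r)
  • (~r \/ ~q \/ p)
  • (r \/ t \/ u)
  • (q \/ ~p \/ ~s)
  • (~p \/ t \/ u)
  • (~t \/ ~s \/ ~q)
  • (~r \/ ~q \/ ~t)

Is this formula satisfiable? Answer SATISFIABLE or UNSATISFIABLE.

t = True:
  q = True:
    propagation gives u=True, p=True, s=True; an empty clause results — contradiction.
  q = False:
    propagation gives u=True, p=True, s=True; an empty clause results — contradiction.
t = False:
  p = True:
    propagation gives u=False; an empty clause results — contradiction.
  p = False:
    propagation gives u=False, s=False, r=True, q=True; an empty clause results — contradiction.
Every branch closes, so no satisfying assignment exists.

UNSATISFIABLE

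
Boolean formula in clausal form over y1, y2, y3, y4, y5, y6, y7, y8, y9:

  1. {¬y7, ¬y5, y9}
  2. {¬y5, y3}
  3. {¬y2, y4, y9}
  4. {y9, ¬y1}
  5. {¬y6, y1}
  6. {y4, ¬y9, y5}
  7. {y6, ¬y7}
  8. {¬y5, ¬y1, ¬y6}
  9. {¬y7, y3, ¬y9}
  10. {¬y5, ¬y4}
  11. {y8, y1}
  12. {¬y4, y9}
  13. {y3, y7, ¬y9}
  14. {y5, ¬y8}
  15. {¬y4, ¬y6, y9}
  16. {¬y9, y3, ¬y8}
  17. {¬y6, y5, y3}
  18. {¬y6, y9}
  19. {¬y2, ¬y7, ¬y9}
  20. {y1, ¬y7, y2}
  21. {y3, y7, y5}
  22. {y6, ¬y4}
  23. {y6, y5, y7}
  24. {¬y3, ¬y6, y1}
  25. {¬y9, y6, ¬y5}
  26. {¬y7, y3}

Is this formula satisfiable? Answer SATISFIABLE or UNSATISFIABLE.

SATISFIABLE

Branch on y1: take y1 = True.
  then y9 is forced to True.
Branch on y2: take y2 = True.
  then y7 is forced to False.
  then y3 is forced to True.
Try y4 = True.
  then y5 is forced to False.
  then y8 is forced to False.
  then y6 is forced to True.
So y1=True  y2=True  y3=True  y4=True  y5=False  y6=True  y7=False  y8=False  y9=True is a satisfying assignment.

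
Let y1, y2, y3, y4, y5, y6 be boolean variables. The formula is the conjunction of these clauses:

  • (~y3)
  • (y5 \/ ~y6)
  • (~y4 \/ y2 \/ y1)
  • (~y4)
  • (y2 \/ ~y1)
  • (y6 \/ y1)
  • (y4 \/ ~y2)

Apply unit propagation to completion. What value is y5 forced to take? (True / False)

True

(~y3) is a unit clause: y3 = False.
(~y4) stands alone — y4 = False.
From (~y2 \/ y4) and y4 = False: y2 = False.
(~y1 \/ y2) with y2 = False leaves only ~y1, so y1 = False.
(y6 \/ y1) with y1 = False leaves only y6, so y6 = True.
From (~y6 \/ y5) and y6 = True: y5 = True.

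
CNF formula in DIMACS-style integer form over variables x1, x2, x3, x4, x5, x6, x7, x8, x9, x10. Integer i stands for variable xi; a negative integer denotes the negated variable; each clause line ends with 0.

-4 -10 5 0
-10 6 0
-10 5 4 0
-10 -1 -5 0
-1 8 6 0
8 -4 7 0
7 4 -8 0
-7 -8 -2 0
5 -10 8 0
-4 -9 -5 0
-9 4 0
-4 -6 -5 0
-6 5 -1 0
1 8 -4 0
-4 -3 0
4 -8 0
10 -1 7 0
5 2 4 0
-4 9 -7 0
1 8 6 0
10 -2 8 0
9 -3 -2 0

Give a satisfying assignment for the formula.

x1=0, x2=0, x3=0, x4=1, x5=0, x6=1, x7=0, x8=1, x9=1, x10=0

Pure literal: x3 appears only negated; assign x3 = False.
Branch on x1: take x1 = False.
Set x2 = False and propagate.
Try x4 = True.
  then x8 is forced to True.
For the remaining variables, x5 = False, x6 = True, x7 = False, x9 = True, x10 = False works.
Every clause has at least one true literal under this assignment.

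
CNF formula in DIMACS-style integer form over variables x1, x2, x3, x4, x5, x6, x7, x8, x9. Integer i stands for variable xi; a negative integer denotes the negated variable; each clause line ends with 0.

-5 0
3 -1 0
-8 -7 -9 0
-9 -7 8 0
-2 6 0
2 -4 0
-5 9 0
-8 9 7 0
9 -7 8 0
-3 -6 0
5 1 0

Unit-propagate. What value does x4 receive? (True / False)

(¬x5) stands alone — x5 = False.
In (x5 ∨ x1), x5 is now false; x1 must hold, so x1 = True.
In (x3 ∨ ¬x1), ¬x1 is now false; x3 must hold, so x3 = True.
(¬x6 ∨ ¬x3): since x3 = True, the clause reduces to (¬x6). x6 = False.
From (¬x2 ∨ x6) and x6 = False: x2 = False.
From (x2 ∨ ¬x4) and x2 = False: x4 = False.

False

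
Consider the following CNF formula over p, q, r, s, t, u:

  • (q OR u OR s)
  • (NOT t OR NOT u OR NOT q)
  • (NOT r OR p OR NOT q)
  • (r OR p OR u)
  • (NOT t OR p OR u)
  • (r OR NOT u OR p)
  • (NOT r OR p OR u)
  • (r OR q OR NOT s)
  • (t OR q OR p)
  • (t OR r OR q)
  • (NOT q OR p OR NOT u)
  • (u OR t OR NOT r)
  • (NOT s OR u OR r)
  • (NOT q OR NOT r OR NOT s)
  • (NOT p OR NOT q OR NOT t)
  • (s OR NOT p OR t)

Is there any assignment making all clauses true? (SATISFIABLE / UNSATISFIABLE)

SATISFIABLE

Set p = True and propagate.
Try q = False.
Set r = True and propagate.
The remaining clauses are satisfied by s = True, t = True, u = True.
So p=1  q=0  r=1  s=1  t=1  u=1 is a satisfying assignment.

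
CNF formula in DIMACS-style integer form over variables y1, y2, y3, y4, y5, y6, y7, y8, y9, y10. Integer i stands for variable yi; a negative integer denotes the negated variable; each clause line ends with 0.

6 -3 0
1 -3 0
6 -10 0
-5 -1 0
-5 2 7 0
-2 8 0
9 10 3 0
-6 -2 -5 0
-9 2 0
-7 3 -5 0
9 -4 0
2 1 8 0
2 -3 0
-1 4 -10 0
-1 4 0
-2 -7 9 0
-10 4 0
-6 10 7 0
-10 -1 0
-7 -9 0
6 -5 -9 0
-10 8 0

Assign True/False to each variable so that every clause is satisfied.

y1 = F  y2 = T  y3 = F  y4 = T  y5 = F  y6 = T  y7 = F  y8 = T  y9 = T  y10 = T

y5 occurs only negated in the remaining clauses — set y5 = False.
Pure literal: y8 appears only positively; assign y8 = True.
Set y1 = False and propagate.
  then y3 is forced to False.
Try y2 = True.
The remaining clauses are satisfied by y4 = True, y6 = True, y7 = False, y9 = True, y10 = True.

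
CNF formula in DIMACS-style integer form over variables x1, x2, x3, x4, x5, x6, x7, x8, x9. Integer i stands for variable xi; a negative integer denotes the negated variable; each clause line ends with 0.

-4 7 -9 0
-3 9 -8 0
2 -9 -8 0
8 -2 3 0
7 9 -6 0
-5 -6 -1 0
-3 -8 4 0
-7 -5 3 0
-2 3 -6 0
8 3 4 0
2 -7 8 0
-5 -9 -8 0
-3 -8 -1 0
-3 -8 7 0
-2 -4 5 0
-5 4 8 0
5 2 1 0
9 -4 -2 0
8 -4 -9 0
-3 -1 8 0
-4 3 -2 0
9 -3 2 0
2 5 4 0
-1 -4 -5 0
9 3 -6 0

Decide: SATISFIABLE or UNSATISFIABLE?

SATISFIABLE

Pure literal: x6 appears only negated; assign x6 = False.
Set x1 = True and propagate.
Branch on x2: take x2 = True.
The remaining clauses are satisfied by x3 = False, x4 = False, x5 = True, x7 = False, x8 = True, x9 = False.
So x1=T  x2=T  x3=F  x4=F  x5=T  x6=F  x7=F  x8=T  x9=F is a satisfying assignment.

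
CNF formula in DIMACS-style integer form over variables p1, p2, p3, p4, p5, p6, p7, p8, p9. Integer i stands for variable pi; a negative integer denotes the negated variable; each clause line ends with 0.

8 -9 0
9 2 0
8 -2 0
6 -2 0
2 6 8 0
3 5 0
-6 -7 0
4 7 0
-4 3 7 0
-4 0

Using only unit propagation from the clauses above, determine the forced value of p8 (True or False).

True

Unit clause (¬p4) sets p4 = False.
In (p4 ∨ p7), p4 is now false; p7 must hold, so p7 = True.
From (¬p7 ∨ ¬p6) and p7 = True: p6 = False.
(¬p2 ∨ p6) with p6 = False leaves only ¬p2, so p2 = False.
(p9 ∨ p2): since p2 = False, the clause reduces to (p9). p9 = True.
(p8 ∨ ¬p9) with p9 = True leaves only p8, so p8 = True.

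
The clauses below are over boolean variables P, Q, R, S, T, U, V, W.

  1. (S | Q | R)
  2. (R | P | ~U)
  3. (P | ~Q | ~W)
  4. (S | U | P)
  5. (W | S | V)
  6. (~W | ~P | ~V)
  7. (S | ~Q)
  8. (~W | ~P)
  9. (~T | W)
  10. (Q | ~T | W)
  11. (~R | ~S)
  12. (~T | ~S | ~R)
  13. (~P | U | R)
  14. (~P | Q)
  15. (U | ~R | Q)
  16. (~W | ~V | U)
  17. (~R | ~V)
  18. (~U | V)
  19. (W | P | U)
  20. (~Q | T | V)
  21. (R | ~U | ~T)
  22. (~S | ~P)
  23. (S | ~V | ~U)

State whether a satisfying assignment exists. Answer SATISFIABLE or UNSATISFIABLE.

SATISFIABLE

Set P = False and propagate.
Branch on Q: take Q = False.
The remaining clauses are satisfied by R = False, S = True, T = False, U = False, V = False, W = True.
So P=False  Q=False  R=False  S=True  T=False  U=False  V=False  W=True is a satisfying assignment.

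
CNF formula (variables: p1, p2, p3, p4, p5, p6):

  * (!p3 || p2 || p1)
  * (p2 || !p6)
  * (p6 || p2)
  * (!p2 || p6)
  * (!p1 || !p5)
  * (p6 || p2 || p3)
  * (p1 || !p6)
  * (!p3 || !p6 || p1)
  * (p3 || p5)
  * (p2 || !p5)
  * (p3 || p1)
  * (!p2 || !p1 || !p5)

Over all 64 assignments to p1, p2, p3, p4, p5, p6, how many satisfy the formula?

Satisfying assignments:
  p1=1 p2=1 p3=1 p4=0 p5=0 p6=1
  p1=1 p2=1 p3=1 p4=1 p5=0 p6=1
That's 2 in total.

2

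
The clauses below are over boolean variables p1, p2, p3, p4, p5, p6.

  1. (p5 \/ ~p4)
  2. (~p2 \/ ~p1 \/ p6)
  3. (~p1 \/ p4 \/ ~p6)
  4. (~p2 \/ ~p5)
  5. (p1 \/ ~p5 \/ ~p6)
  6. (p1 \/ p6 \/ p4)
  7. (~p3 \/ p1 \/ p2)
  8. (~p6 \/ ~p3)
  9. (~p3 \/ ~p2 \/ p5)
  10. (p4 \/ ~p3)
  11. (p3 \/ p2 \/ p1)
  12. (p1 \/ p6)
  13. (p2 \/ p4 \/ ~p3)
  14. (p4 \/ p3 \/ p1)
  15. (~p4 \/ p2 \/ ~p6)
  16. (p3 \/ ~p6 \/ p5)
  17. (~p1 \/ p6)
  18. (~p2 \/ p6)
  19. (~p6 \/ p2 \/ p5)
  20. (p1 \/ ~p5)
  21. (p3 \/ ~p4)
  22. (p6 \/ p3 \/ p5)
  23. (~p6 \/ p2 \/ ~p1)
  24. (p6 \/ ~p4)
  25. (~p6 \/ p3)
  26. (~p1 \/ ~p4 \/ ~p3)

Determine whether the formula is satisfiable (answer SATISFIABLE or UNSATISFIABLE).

UNSATISFIABLE

p6 = True:
  propagation gives p3=False; an empty clause results — contradiction.
p6 = False:
  propagation gives p1=True; an empty clause results — contradiction.
Every branch closes, so no satisfying assignment exists.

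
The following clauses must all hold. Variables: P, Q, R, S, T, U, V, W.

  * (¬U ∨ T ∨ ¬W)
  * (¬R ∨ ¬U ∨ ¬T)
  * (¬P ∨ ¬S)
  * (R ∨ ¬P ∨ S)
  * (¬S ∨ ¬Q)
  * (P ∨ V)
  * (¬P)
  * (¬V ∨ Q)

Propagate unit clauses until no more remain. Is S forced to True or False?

(¬P) stands alone — P = False.
In (V ∨ P), P is now false; V must hold, so V = True.
(¬V ∨ Q) with V = True leaves only Q, so Q = True.
(¬S ∨ ¬Q) with Q = True leaves only ¬S, so S = False.

False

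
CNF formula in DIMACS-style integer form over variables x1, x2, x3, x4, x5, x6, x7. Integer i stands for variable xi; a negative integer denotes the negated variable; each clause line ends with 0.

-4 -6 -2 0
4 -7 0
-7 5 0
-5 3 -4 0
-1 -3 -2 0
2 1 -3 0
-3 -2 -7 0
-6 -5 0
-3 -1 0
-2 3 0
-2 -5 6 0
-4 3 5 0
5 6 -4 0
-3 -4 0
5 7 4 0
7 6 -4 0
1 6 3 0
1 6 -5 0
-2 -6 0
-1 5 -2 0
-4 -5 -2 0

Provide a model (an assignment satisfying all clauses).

x1=1, x2=0, x3=0, x4=0, x5=1, x6=0, x7=0

Check each clause:
  1. (~x6 \/ ~x2 \/ ~x4) — ~x6 is true.
  2. (x4 \/ ~x7) — ~x7 is true.
  3. (~x7 \/ x5) — ~x7 is true.
  4. (~x5 \/ ~x4 \/ x3) — ~x4 is true.
  5. (~x1 \/ ~x3 \/ ~x2) — ~x3 is true.
  6. (x1 \/ ~x3 \/ x2) — x1 is true.
  7. (~x3 \/ ~x7 \/ ~x2) — ~x7 is true.
  8. (~x5 \/ ~x6) — ~x6 is true.
  9. (~x1 \/ ~x3) — ~x3 is true.
  10. (~x2 \/ x3) — ~x2 is true.
  11. (~x5 \/ ~x2 \/ x6) — ~x2 is true.
  12. (x5 \/ ~x4 \/ x3) — ~x4 is true.
  13. (x6 \/ x5 \/ ~x4) — ~x4 is true.
  14. (~x4 \/ ~x3) — ~x4 is true.
  15. (x5 \/ x4 \/ x7) — x5 is true.
  16. (x7 \/ ~x4 \/ x6) — ~x4 is true.
  17. (x1 \/ x3 \/ x6) — x1 is true.
  18. (~x5 \/ x6 \/ x1) — x1 is true.
  19. (~x2 \/ ~x6) — ~x6 is true.
  20. (x5 \/ ~x1 \/ ~x2) — x5 is true.
  21. (~x2 \/ ~x4 \/ ~x5) — ~x4 is true.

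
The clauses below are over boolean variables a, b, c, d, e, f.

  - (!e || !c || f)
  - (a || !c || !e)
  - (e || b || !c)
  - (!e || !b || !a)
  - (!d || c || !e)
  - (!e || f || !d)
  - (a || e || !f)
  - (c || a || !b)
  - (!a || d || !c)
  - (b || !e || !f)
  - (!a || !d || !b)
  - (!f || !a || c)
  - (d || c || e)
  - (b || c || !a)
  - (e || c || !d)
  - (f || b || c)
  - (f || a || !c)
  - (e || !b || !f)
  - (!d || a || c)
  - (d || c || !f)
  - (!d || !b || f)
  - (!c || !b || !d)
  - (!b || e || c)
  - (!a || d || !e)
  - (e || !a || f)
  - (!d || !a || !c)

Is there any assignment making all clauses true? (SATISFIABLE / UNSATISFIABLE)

UNSATISFIABLE

c = True:
  e = True:
    propagation gives f=True, a=True, b=False; an empty clause results — contradiction.
  e = False:
    propagation gives b=True, f=False, a=True; an empty clause results — contradiction.
c = False:
  e = True:
    propagation gives d=False, f=False, b=True, a=False; an empty clause results — contradiction.
  e = False:
    propagation gives d=True; an empty clause results — contradiction.
Every branch closes, so no satisfying assignment exists.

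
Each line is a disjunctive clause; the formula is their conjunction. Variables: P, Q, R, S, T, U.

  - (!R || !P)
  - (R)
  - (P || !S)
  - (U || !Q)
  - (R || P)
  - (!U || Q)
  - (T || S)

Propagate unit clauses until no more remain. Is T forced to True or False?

True

(R) stands alone — R = True.
(!R || !P) with R = True leaves only !P, so P = False.
From (!S || P) and P = False: S = False.
In (S || T), S is now false; T must hold, so T = True.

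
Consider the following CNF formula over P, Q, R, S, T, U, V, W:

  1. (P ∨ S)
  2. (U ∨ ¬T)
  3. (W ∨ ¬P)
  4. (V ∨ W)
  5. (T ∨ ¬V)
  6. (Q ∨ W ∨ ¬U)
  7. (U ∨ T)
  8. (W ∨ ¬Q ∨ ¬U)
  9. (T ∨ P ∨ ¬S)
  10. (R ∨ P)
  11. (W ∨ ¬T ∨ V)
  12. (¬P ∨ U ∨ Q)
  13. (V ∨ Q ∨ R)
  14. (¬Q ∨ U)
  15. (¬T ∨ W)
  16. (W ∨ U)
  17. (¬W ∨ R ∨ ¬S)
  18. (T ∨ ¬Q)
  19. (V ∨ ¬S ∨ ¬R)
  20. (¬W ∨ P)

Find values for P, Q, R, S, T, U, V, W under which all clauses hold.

P = T, Q = F, R = T, S = F, T = T, U = T, V = F, W = T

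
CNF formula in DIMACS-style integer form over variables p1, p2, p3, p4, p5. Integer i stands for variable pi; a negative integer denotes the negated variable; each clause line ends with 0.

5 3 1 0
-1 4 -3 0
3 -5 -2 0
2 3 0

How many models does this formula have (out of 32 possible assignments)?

14

Case analysis on p3 and p1:
  p3=1, p1=1: remaining (p2,p4,p5) ∈ {(0,1,0); (0,1,1); (1,1,0); (1,1,1)} — 4.
  p3=1, p1=0: p2, p4, p5 free → 2^3 = 8.
  p3=0, p1=1: remaining (p2,p4,p5) ∈ {(1,0,0); (1,1,0)} — 2.
  p3=0, p1=0: a clause becomes empty — 0.
Total: 4 + 8 + 2 + 0 = 14.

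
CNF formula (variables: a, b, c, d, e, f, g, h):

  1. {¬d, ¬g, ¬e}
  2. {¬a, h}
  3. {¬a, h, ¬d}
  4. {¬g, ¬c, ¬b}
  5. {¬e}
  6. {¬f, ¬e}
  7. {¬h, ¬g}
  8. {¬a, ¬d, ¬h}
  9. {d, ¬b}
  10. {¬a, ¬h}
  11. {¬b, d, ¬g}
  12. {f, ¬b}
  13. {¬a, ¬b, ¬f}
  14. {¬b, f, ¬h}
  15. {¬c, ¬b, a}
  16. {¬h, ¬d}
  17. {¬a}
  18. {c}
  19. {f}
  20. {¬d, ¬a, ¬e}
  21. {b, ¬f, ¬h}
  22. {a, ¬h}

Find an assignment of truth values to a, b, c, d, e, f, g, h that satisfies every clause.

a=F, b=F, c=T, d=F, e=F, f=T, g=T, h=F

Check each clause:
  1. {¬g, ¬e, ¬d} — ¬e is true.
  2. {h, ¬a} — ¬a is true.
  3. {¬a, ¬d, h} — ¬d is true.
  4. {¬b, ¬g, ¬c} — ¬b is true.
  5. {¬e} — ¬e is true.
  6. {¬f, ¬e} — ¬e is true.
  7. {¬h, ¬g} — ¬h is true.
  8. {¬h, ¬d, ¬a} — ¬h is true.
  9. {d, ¬b} — ¬b is true.
  10. {¬h, ¬a} — ¬h is true.
  11. {¬b, ¬g, d} — ¬b is true.
  12. {¬b, f} — f is true.
  13. {¬f, ¬b, ¬a} — ¬a is true.
  14. {¬h, f, ¬b} — ¬h is true.
  15. {¬b, ¬c, a} — ¬b is true.
  16. {¬d, ¬h} — ¬h is true.
  17. {¬a} — ¬a is true.
  18. {c} — c is true.
  19. {f} — f is true.
  20. {¬d, ¬e, ¬a} — ¬e is true.
  21. {¬f, ¬h, b} — ¬h is true.
  22. {a, ¬h} — ¬h is true.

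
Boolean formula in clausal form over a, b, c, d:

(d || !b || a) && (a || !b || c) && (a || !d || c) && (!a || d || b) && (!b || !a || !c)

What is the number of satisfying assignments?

Case analysis on a and b:
  a=T, b=T: remaining (c,d) ∈ {(F,F); (F,T)} — 2.
  a=T, b=F: remaining (c,d) ∈ {(F,T); (T,T)} — 2.
  a=F, b=T: remaining (c,d) ∈ {(T,T)} — 1.
  a=F, b=F: remaining (c,d) ∈ {(F,F); (T,F); (T,T)} — 3.
Total: 2 + 2 + 1 + 3 = 8.

8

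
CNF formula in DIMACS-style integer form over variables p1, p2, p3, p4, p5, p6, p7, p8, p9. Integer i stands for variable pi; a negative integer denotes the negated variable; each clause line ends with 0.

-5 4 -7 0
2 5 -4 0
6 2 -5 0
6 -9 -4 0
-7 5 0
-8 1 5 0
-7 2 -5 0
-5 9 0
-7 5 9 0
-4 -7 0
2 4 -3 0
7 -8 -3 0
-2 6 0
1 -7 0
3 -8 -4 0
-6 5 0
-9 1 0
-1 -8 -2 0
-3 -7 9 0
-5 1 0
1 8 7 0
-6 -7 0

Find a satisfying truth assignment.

p1 = True, p2 = False, p3 = False, p4 = False, p5 = True, p6 = True, p7 = False, p8 = False, p9 = True

Try p1 = True.
Branch on p2: take p2 = False.
Set p3 = False and propagate.
For the remaining variables, p4 = False, p5 = True, p6 = True, p7 = False, p8 = False, p9 = True works.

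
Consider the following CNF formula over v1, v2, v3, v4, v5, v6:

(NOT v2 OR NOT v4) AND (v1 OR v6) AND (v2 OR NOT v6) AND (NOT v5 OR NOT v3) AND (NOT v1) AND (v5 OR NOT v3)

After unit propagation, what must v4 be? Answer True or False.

Unit clause (NOT v1) sets v1 = False.
In (v1 OR v6), v1 is now false; v6 must hold, so v6 = True.
From (v2 OR NOT v6) and v6 = True: v2 = True.
(NOT v4 OR NOT v2): since v2 = True, the clause reduces to (NOT v4). v4 = False.

False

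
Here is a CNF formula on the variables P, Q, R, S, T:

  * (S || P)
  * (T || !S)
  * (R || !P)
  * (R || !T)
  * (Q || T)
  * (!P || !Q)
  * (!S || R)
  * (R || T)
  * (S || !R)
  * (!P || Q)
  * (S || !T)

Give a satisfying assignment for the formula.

Branch on P: take P = False.
  then S is forced to True.
  then T is forced to True.
  then R is forced to True.
Q is now unconstrained; take Q = True.
Every clause has at least one true literal under this assignment.

P=F  Q=T  R=T  S=T  T=T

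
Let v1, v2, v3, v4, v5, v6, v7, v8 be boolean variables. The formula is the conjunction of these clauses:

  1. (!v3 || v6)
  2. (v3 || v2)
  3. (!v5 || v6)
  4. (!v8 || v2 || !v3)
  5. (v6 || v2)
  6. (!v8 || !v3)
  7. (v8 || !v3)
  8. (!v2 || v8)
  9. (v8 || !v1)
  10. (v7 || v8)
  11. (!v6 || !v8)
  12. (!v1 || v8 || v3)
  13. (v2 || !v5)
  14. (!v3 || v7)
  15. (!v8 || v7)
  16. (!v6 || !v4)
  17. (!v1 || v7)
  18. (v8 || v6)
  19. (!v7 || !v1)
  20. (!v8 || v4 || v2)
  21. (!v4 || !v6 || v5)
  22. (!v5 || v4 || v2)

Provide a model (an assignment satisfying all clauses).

Pure literal: v1 appears only negated; assign v1 = False.
Set v2 = True and propagate.
  then v8 is forced to True.
  then v3 is forced to False.
  then v6 is forced to False.
  then v5 is forced to False.
  then v7 is forced to True.
v4 is now unconstrained; take v4 = False.
Every clause has at least one true literal under this assignment.

v1=0, v2=1, v3=0, v4=0, v5=0, v6=0, v7=1, v8=1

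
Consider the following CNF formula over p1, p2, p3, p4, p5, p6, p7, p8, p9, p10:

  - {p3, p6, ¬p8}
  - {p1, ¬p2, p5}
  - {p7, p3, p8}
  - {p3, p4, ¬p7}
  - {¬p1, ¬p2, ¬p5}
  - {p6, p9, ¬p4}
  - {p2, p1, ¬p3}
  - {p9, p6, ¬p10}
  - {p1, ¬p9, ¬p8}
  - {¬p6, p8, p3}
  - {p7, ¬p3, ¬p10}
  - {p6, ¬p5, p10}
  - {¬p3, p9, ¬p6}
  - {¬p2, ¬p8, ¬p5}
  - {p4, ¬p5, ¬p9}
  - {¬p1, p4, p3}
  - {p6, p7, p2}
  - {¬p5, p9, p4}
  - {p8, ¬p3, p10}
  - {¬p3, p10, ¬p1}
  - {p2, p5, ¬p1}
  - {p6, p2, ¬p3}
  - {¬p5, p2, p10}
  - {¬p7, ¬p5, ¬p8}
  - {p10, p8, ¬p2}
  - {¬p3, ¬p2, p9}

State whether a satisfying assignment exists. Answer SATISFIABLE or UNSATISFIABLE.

Try p1 = False.
The remaining clauses are satisfied by p2 = True, p3 = True, p4 = True, p5 = True, p6 = False, p7 = True, p8 = False, p9 = True, p10 = True.
Every clause has at least one true literal under this assignment.
So p1 = F, p2 = T, p3 = T, p4 = T, p5 = T, p6 = F, p7 = T, p8 = F, p9 = T, p10 = T is a satisfying assignment.

SATISFIABLE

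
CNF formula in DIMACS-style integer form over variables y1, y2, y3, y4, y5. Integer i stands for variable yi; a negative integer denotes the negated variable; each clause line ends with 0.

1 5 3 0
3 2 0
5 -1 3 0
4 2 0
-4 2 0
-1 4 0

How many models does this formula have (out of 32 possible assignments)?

9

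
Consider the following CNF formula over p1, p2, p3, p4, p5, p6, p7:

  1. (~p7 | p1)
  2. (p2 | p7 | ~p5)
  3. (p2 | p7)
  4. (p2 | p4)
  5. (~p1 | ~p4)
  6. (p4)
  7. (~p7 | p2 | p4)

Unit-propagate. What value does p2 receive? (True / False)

True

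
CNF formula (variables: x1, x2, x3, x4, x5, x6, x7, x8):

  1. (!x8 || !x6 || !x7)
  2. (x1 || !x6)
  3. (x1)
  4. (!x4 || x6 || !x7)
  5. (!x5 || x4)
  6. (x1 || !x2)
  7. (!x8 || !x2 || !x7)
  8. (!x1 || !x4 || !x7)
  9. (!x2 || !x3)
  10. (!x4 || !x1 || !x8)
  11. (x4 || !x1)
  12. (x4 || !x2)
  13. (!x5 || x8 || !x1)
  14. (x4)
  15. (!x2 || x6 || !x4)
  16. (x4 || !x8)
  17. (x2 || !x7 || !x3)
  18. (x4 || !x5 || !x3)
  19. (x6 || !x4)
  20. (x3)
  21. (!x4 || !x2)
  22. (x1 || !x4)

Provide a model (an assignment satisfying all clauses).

x1=T, x2=F, x3=T, x4=T, x5=F, x6=T, x7=F, x8=F

(x1) is a unit clause, so x1 = True.
Unit propagation: (x4) forces x4 = True.
Unit propagation: (!x7) forces x7 = False.
Unit propagation: (!x8) forces x8 = False.
The clause (!x5) is unit: x5 must be False.
The clause (x6) is unit: x6 must be True.
Unit propagation: (x3) forces x3 = True.
The clause (!x2) is unit: x2 must be False.
Every clause has at least one true literal under this assignment.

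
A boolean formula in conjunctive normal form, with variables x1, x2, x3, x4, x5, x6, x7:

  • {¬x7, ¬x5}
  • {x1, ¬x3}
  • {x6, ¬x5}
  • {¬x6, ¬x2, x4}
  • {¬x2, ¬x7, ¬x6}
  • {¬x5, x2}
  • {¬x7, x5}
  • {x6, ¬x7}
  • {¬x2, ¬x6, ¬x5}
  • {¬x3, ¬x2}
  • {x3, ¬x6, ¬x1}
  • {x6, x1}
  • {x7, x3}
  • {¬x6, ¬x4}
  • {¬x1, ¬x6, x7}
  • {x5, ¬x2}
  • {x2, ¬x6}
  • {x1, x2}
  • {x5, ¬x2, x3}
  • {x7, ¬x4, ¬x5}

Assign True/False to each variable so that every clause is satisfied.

x1 = T, x2 = F, x3 = T, x4 = T, x5 = F, x6 = F, x7 = F

Try x1 = True.
Try x2 = False.
  then x5 is forced to False.
  then x7 is forced to False.
  then x3 is forced to True.
  then x6 is forced to False.
x4 is now unconstrained; take x4 = True.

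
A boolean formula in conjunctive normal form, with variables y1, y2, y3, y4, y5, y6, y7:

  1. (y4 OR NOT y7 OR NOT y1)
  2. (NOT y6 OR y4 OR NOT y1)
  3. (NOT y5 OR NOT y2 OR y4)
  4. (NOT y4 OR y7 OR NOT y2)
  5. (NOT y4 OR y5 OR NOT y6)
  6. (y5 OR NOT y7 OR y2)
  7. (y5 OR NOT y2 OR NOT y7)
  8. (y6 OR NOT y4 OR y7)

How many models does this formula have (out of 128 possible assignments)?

42

Split on y4, then y7.
  y4=T, y7=T: forces y5=T; y1, y2, y3, y6 free → 2^4 = 16.
  y4=T, y7=F: remaining (y1,y2,y3,y5,y6) ∈ {(F,F,F,T,T); (F,F,T,T,T); (T,F,F,T,T); (T,F,T,T,T)} — 4.
  y4=F, y7=T: remaining (y1,y2,y3,y5,y6) ∈ {(F,F,F,T,F); (F,F,F,T,T); (F,F,T,T,F); (F,F,T,T,T)} — 4.
  y4=F, y7=F: y3 free; 9 ways for (y1,y2,y5,y6) × 2^1 = 18.
Total: 16 + 4 + 4 + 18 = 42.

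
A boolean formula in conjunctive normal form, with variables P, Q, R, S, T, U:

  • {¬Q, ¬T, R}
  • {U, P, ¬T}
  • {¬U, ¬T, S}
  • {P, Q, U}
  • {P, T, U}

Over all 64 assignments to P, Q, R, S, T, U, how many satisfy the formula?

36

Case analysis on T and U:
  T=T, U=T: P free; 3 ways for (Q,R,S) × 2^1 = 6.
  T=T, U=F: S free; 3 ways for (P,Q,R) × 2^1 = 6.
  T=F, U=T: P, Q, R, S free → 2^4 = 16.
  T=F, U=F: forces P=T; Q, R, S free → 2^3 = 8.
Total: 6 + 6 + 16 + 8 = 36.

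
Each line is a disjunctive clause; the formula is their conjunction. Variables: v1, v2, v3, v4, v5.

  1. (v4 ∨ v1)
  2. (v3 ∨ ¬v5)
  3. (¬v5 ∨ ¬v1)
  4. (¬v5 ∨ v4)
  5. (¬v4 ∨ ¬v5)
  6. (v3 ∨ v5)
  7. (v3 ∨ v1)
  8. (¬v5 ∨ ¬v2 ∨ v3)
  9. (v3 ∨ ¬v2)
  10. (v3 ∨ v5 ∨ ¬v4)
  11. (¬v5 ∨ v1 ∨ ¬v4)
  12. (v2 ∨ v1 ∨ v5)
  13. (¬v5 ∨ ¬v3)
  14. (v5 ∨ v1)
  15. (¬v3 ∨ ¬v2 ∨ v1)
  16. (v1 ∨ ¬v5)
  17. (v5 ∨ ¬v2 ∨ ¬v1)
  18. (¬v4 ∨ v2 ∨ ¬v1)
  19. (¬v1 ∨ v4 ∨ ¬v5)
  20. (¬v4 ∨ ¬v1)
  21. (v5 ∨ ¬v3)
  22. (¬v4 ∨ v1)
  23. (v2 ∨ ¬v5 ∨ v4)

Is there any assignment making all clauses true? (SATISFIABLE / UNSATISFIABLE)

UNSATISFIABLE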